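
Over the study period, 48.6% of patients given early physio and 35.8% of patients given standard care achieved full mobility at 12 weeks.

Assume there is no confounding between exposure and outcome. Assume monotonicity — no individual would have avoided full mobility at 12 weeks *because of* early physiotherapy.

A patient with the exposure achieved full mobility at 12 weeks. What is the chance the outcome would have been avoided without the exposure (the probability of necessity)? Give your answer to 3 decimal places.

p₁ = 0.486, p₀ = 0.358.
Under exogeneity and monotonicity, PN = (p₁ − p₀) / p₁.
PN = (0.486 − 0.358) / 0.486 = 0.128 / 0.486 ≈ 0.2634

PN ≈ 0.263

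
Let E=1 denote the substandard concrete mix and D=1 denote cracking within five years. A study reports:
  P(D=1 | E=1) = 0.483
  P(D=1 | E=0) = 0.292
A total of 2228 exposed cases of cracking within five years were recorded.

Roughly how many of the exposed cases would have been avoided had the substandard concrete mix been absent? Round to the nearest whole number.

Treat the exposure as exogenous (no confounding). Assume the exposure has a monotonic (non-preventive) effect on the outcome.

about 881 cases

Let p₁ = 0.483, p₀ = 0.292.
PN = (p₁ − p₀)/p₁ = (0.483 − 0.292) / 0.483 ≈ 0.39545.
Attributable cases ≈ PN × (exposed cases) = 0.39545 × 2228 ≈ 881.05.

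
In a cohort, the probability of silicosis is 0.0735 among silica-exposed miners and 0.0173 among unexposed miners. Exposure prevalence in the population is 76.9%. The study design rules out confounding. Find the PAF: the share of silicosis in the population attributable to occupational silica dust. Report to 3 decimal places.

Let p₁ = 0.0735, p₀ = 0.0173.
Overall risk P(Y=1) = π·p₁ + (1−π)·p₀ = 0.769×0.0735 + 0.231×0.0173 = 0.060518.
Under exogeneity, PAF = [P(Y=1) − p₀] / P(Y=1).
PAF = (0.060518 − 0.0173) / 0.060518 ≈ 0.7141

PAF ≈ 0.714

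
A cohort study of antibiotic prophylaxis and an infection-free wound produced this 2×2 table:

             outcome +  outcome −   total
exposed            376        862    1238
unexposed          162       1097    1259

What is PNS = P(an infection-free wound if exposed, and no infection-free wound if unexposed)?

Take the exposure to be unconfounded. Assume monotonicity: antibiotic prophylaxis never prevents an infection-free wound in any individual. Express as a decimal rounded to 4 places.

PNS ≈ 0.1750

p₁ = P(outcome | exposed) = 376/1238 = 0.30372
p₀ = P(outcome | unexposed) = 162/1259 = 0.12867
Under exogeneity and monotonicity, PNS = p₁ − p₀.
PNS = 0.30372 − 0.12867 = 0.17504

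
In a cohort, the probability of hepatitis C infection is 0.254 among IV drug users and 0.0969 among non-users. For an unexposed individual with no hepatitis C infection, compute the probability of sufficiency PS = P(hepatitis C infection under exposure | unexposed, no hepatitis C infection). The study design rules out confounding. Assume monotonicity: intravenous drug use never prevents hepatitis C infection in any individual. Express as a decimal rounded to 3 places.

Let p₁ = 0.254, p₀ = 0.0969.
Under exogeneity and monotonicity, PS = (p₁ − p₀) / (1 − p₀).
PS = (0.254 − 0.0969) / (1 − 0.0969) = 0.1571 / 0.9031 ≈ 0.1740

PS ≈ 0.174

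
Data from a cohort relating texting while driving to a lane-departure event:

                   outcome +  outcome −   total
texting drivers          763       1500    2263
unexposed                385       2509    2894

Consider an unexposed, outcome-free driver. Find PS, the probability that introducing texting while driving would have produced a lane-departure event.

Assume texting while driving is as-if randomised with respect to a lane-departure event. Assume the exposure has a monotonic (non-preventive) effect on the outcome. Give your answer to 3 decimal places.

p₁ = P(outcome | exposed) = 763/2263 = 0.33716
p₀ = P(outcome | unexposed) = 385/2894 = 0.13303
Under exogeneity and monotonicity, PS = (p₁ − p₀) / (1 − p₀).
PS = (0.33716 − 0.13303) / (1 − 0.13303) = 0.20413 / 0.86697 ≈ 0.2355

PS ≈ 0.235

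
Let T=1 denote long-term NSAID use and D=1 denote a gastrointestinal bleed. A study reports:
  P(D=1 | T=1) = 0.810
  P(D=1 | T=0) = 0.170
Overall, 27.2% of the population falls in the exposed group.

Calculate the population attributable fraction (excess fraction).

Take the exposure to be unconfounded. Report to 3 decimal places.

PAF ≈ 0.506

Let p₁ = 0.81, p₀ = 0.17.
Overall risk P(Y=1) = π·p₁ + (1−π)·p₀ = 0.272×0.81 + 0.728×0.17 = 0.34408.
Under exogeneity, PAF = [P(Y=1) − p₀] / P(Y=1).
PAF = (0.34408 − 0.17) / 0.34408 ≈ 0.5059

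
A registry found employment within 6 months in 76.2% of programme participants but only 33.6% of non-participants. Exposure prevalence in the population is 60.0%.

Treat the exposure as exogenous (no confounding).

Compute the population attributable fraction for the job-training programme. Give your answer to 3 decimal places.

PAF ≈ 0.432

p₁ = 0.762, p₀ = 0.336.
Overall risk P(Y=1) = π·p₁ + (1−π)·p₀ = 0.6×0.762 + 0.4×0.336 = 0.5916.
Under exogeneity, PAF = [P(Y=1) − p₀] / P(Y=1).
PAF = (0.5916 − 0.336) / 0.5916 ≈ 0.4320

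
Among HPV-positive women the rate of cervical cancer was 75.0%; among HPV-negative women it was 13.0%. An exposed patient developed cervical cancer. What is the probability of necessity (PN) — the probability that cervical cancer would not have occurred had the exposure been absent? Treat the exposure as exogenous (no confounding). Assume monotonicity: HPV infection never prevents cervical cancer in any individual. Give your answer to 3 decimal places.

p₁ = 0.75, p₀ = 0.13.
Under exogeneity and monotonicity, PN = (p₁ − p₀) / p₁.
PN = (0.75 − 0.13) / 0.75 = 0.62 / 0.75 ≈ 0.8267

PN ≈ 0.827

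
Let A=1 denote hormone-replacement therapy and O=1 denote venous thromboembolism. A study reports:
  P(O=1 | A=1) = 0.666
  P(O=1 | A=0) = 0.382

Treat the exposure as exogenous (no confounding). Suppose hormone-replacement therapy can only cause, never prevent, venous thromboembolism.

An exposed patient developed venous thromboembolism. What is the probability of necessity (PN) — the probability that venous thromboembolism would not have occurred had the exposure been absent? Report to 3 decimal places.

Let p₁ = 0.666, p₀ = 0.382.
Under exogeneity and monotonicity, PN = (p₁ − p₀) / p₁.
PN = (0.666 − 0.382) / 0.666 = 0.284 / 0.666 ≈ 0.4264

PN ≈ 0.426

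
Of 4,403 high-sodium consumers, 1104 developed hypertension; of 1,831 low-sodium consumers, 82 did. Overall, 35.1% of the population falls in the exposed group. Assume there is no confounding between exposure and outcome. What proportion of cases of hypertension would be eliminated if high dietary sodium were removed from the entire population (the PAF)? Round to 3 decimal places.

p₁ = P(outcome | exposed) = 1104/4403 = 0.25074
p₀ = P(outcome | unexposed) = 82/1831 = 0.044784
Overall risk P(Y=1) = π·p₁ + (1−π)·p₀ = 0.351×0.25074 + 0.649×0.044784 = 0.11707.
Under exogeneity, PAF = [P(Y=1) − p₀] / P(Y=1).
PAF = (0.11707 − 0.044784) / 0.11707 ≈ 0.6175

PAF ≈ 0.617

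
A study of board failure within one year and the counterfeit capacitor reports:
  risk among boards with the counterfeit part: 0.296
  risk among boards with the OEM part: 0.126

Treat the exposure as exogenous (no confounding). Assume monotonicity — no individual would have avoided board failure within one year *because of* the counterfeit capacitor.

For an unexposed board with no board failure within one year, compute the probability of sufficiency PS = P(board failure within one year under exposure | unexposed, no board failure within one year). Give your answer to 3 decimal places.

PS ≈ 0.195

Let p₁ = 0.296, p₀ = 0.126.
Under exogeneity and monotonicity, PS = (p₁ − p₀) / (1 − p₀).
PS = (0.296 − 0.126) / (1 − 0.126) = 0.17 / 0.874 ≈ 0.1945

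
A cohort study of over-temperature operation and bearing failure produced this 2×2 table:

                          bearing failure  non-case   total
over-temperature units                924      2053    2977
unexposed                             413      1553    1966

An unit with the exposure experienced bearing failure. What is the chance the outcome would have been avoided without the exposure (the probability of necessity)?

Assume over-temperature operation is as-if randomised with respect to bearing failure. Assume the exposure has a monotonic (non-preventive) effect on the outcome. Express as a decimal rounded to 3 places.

p₁ = P(outcome | exposed) = 924/2977 = 0.31038
p₀ = P(outcome | unexposed) = 413/1966 = 0.21007
Under exogeneity and monotonicity, PN = (p₁ − p₀) / p₁.
PN = (0.31038 − 0.21007) / 0.31038 = 0.10031 / 0.31038 ≈ 0.3232

PN ≈ 0.323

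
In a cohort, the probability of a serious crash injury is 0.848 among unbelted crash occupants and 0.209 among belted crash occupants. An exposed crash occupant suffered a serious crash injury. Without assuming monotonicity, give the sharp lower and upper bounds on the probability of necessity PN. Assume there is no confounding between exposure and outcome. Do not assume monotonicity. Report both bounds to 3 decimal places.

0.754 ≤ PN ≤ 0.933

Let p₁ = 0.848, p₀ = 0.209.
Under exogeneity alone the bounds on PN are max{0,(p₁−p₀)/p₁} ≤ PN ≤ min{1,(1−p₀)/p₁}.
  lower = (p₁ − p₀)/p₁ = 0.639 / 0.848 ≈ 0.7535
  upper = min{1, (1 − p₀)/p₁} = 0.791 / 0.848 ≈ 0.9328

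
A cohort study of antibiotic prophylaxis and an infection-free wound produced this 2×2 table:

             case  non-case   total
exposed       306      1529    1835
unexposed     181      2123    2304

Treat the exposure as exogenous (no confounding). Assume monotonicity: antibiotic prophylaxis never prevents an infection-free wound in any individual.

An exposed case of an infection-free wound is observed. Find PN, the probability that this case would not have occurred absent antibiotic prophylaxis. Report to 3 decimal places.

p₁ = P(outcome | exposed) = 306/1835 = 0.16676
p₀ = P(outcome | unexposed) = 181/2304 = 0.078559
Under exogeneity and monotonicity, PN = (p₁ − p₀) / p₁.
PN = (0.16676 − 0.078559) / 0.16676 = 0.088198 / 0.16676 ≈ 0.5289

PN ≈ 0.529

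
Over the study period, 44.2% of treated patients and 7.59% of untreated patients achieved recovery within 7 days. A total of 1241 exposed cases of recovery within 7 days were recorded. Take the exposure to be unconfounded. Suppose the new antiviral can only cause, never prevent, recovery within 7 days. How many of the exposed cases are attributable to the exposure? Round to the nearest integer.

p₁ = 0.442, p₀ = 0.0759.
PN = (p₁ − p₀)/p₁ = (0.442 − 0.0759) / 0.442 ≈ 0.82828.
Attributable cases ≈ PN × (exposed cases) = 0.82828 × 1241 ≈ 1027.90.

about 1028 cases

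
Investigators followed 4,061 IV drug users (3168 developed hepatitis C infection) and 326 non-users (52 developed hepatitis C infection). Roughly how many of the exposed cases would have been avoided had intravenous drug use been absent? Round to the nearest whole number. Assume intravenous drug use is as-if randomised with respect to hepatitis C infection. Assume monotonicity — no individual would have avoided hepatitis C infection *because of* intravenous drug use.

p₁ = P(outcome | exposed) = 3168/4061 = 0.7801
p₀ = P(outcome | unexposed) = 52/326 = 0.15951
PN = (p₁ − p₀)/p₁ = (0.7801 − 0.15951) / 0.7801 ≈ 0.79553.
Attributable cases ≈ PN × (exposed cases) = 0.79553 × 3168 ≈ 2520.23.

about 2520 cases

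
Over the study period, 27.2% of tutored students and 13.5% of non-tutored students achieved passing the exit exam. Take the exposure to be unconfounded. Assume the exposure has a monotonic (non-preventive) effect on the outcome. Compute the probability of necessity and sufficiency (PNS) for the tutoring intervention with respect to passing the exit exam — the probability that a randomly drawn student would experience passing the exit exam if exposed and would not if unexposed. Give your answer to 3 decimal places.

p₁ = 0.272, p₀ = 0.135.
Under exogeneity and monotonicity, PNS = p₁ − p₀.
PNS = 0.272 − 0.135 = 0.137

PNS ≈ 0.137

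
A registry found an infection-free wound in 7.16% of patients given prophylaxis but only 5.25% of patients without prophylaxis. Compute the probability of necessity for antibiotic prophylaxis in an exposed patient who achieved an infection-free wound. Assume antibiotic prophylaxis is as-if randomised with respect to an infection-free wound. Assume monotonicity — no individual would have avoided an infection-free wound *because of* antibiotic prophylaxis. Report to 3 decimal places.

p₁ = 0.0716, p₀ = 0.0525.
Under exogeneity and monotonicity, PN = (p₁ − p₀) / p₁.
PN = (0.0716 − 0.0525) / 0.0716 = 0.0191 / 0.0716 ≈ 0.2668

PN ≈ 0.267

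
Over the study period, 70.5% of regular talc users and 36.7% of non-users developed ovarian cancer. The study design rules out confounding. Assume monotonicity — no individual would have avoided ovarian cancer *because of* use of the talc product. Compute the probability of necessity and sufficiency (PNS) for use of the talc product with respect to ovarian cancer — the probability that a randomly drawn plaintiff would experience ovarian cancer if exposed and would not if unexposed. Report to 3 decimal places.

p₁ = 0.705, p₀ = 0.367.
Under exogeneity and monotonicity, PNS = p₁ − p₀.
PNS = 0.705 − 0.367 = 0.338

PNS ≈ 0.338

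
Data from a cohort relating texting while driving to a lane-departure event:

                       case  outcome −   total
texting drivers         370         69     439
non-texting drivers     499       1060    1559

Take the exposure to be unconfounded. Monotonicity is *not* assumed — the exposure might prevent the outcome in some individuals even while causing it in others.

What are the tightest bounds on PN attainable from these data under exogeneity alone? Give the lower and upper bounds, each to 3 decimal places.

0.620 ≤ PN ≤ 0.807

p₁ = P(outcome | exposed) = 370/439 = 0.84282
p₀ = P(outcome | unexposed) = 499/1559 = 0.32008
Under exogeneity alone the bounds on PN are max{0,(p₁−p₀)/p₁} ≤ PN ≤ min{1,(1−p₀)/p₁}.
  lower = (p₁ − p₀)/p₁ = 0.52275 / 0.84282 ≈ 0.6202
  upper = min{1, (1 − p₀)/p₁} = 0.67992 / 0.84282 ≈ 0.8067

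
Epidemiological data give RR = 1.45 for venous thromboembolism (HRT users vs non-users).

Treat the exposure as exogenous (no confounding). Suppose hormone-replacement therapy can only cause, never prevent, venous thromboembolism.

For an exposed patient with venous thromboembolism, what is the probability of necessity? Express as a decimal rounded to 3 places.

Under exogeneity and monotonicity, PN = (RR − 1) / RR = 1 − 1/RR.
PN = (1.45 − 1) / 1.45 = 0.45 / 1.45 ≈ 0.3103

PN ≈ 0.310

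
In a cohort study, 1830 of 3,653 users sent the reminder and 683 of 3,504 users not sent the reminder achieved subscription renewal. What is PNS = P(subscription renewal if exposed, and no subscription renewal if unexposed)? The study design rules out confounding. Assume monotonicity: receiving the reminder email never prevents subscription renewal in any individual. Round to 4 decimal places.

PNS ≈ 0.3060

p₁ = P(outcome | exposed) = 1830/3653 = 0.50096
p₀ = P(outcome | unexposed) = 683/3504 = 0.19492
Under exogeneity and monotonicity, PNS = p₁ − p₀.
PNS = 0.50096 − 0.19492 = 0.30604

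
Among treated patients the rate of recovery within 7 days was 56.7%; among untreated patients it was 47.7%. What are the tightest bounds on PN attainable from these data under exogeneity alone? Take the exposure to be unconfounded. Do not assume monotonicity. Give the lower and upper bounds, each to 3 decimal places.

0.159 ≤ PN ≤ 0.922

p₁ = 0.567, p₀ = 0.477.
Under exogeneity alone the bounds on PN are max{0,(p₁−p₀)/p₁} ≤ PN ≤ min{1,(1−p₀)/p₁}.
  lower = (p₁ − p₀)/p₁ = 0.09 / 0.567 ≈ 0.1587
  upper = min{1, (1 − p₀)/p₁} = 0.523 / 0.567 ≈ 0.9224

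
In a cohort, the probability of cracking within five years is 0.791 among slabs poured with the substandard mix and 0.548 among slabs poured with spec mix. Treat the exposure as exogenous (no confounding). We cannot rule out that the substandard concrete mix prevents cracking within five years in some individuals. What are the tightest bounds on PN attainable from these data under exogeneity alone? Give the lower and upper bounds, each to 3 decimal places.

0.307 ≤ PN ≤ 0.571

Let p₁ = 0.791, p₀ = 0.548.
Under exogeneity alone the bounds on PN are max{0,(p₁−p₀)/p₁} ≤ PN ≤ min{1,(1−p₀)/p₁}.
  lower = (p₁ − p₀)/p₁ = 0.243 / 0.791 ≈ 0.3072
  upper = min{1, (1 − p₀)/p₁} = 0.452 / 0.791 ≈ 0.5714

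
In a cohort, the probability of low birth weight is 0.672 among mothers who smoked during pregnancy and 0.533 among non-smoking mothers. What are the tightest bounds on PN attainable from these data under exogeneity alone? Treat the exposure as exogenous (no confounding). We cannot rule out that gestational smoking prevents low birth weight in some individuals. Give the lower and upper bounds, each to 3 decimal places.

0.207 ≤ PN ≤ 0.695

Let p₁ = 0.672, p₀ = 0.533.
Under exogeneity alone the bounds on PN are max{0,(p₁−p₀)/p₁} ≤ PN ≤ min{1,(1−p₀)/p₁}.
  lower = (p₁ − p₀)/p₁ = 0.139 / 0.672 ≈ 0.2068
  upper = min{1, (1 − p₀)/p₁} = 0.467 / 0.672 ≈ 0.6949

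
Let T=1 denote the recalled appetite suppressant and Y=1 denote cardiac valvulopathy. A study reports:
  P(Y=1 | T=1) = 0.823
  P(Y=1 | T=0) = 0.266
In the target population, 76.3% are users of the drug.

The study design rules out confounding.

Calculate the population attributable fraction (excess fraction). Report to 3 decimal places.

Let p₁ = 0.823, p₀ = 0.266.
Overall risk P(Y=1) = π·p₁ + (1−π)·p₀ = 0.763×0.823 + 0.237×0.266 = 0.69099.
Under exogeneity, PAF = [P(Y=1) − p₀] / P(Y=1).
PAF = (0.69099 − 0.266) / 0.69099 ≈ 0.6150

PAF ≈ 0.615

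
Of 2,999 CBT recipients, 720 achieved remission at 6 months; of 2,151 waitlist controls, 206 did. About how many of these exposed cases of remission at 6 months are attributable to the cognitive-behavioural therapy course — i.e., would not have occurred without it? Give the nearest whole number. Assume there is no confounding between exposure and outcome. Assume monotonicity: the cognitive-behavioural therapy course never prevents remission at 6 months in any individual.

p₁ = P(outcome | exposed) = 720/2999 = 0.24008
p₀ = P(outcome | unexposed) = 206/2151 = 0.095769
PN = (p₁ − p₀)/p₁ = (0.24008 − 0.095769) / 0.24008 ≈ 0.60109.
Attributable cases ≈ PN × (exposed cases) = 0.60109 × 720 ≈ 432.79.

about 433 cases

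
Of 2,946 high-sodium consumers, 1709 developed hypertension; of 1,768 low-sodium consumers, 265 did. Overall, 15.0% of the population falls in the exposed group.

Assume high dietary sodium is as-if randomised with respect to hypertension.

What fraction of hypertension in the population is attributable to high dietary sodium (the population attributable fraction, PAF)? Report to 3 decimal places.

PAF ≈ 0.301

p₁ = P(outcome | exposed) = 1709/2946 = 0.58011
p₀ = P(outcome | unexposed) = 265/1768 = 0.14989
Overall risk P(Y=1) = π·p₁ + (1−π)·p₀ = 0.15×0.58011 + 0.85×0.14989 = 0.21442.
Under exogeneity, PAF = [P(Y=1) − p₀] / P(Y=1).
PAF = (0.21442 − 0.14989) / 0.21442 ≈ 0.3010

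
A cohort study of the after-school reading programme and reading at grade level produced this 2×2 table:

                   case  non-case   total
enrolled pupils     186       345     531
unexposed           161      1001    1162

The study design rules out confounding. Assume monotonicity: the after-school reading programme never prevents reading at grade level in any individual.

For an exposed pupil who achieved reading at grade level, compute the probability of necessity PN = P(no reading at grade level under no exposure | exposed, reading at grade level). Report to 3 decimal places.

p₁ = P(outcome | exposed) = 186/531 = 0.35028
p₀ = P(outcome | unexposed) = 161/1162 = 0.13855
Under exogeneity and monotonicity, PN = (p₁ − p₀)/p₁.
PN = (0.35028 − 0.13855) / 0.35028 ≈ 0.6045

PN ≈ 0.604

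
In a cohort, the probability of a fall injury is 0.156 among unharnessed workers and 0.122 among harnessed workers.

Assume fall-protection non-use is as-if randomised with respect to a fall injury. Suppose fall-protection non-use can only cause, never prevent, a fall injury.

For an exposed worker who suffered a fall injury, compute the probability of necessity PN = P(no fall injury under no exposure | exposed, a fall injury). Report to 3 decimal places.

PN ≈ 0.218

Let p₁ = 0.156, p₀ = 0.122.
Under exogeneity and monotonicity, PN = (p₁ − p₀) / p₁.
PN = (0.156 − 0.122) / 0.156 = 0.034 / 0.156 ≈ 0.2179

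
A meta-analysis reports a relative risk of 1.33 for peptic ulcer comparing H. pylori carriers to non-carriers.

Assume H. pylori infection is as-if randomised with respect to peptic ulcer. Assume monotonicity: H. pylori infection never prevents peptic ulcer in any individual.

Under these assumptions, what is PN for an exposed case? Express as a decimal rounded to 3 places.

Under exogeneity and monotonicity, PN = (RR − 1) / RR = 1 − 1/RR.
PN = (1.33 − 1) / 1.33 = 0.33 / 1.33 ≈ 0.2481

PN ≈ 0.248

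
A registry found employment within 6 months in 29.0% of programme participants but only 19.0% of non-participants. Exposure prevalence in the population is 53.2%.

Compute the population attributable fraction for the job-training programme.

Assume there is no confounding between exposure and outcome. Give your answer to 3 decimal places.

PAF ≈ 0.219

p₁ = 0.29, p₀ = 0.19.
Overall risk P(Y=1) = π·p₁ + (1−π)·p₀ = 0.532×0.29 + 0.468×0.19 = 0.2432.
Under exogeneity, PAF = [P(Y=1) − p₀] / P(Y=1).
PAF = (0.2432 − 0.19) / 0.2432 ≈ 0.2188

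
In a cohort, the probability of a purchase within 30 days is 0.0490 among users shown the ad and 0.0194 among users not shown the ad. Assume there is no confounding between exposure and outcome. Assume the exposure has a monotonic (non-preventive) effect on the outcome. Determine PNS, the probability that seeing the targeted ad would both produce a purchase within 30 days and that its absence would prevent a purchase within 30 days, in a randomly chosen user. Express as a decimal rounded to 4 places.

Let p₁ = 0.049, p₀ = 0.0194.
Under exogeneity and monotonicity, PNS = p₁ − p₀.
PNS = 0.049 − 0.0194 = 0.0296

PNS ≈ 0.0296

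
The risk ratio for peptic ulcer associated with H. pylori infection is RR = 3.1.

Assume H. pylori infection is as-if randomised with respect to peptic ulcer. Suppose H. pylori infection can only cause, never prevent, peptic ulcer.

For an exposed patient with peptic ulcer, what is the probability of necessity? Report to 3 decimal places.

PN ≈ 0.677

Under exogeneity and monotonicity, PN = (RR − 1) / RR = 1 − 1/RR.
PN = (3.1 − 1) / 3.1 = 2.1 / 3.1 ≈ 0.6774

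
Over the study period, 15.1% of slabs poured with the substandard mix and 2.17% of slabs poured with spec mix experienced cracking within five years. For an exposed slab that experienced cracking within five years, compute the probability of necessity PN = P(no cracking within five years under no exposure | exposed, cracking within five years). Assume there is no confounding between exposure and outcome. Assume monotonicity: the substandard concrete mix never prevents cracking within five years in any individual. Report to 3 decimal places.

PN ≈ 0.856

p₁ = 0.151, p₀ = 0.0217.
Under exogeneity and monotonicity, PN = (p₁ − p₀) / p₁.
PN = (0.151 − 0.0217) / 0.151 = 0.1293 / 0.151 ≈ 0.8563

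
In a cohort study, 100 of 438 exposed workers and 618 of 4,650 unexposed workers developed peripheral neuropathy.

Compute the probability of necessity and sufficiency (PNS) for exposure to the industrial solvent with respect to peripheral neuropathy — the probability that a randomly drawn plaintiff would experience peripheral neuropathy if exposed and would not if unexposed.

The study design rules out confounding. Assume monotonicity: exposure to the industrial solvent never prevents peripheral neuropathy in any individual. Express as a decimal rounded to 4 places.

p₁ = P(outcome | exposed) = 100/438 = 0.22831
p₀ = P(outcome | unexposed) = 618/4650 = 0.1329
Under exogeneity and monotonicity, PNS = p₁ − p₀.
PNS = 0.22831 − 0.1329 = 0.095407

PNS ≈ 0.0954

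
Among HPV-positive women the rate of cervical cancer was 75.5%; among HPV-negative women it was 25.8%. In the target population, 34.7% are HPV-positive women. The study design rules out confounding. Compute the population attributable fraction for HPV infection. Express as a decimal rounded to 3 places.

p₁ = 0.755, p₀ = 0.258.
Overall risk P(Y=1) = π·p₁ + (1−π)·p₀ = 0.347×0.755 + 0.653×0.258 = 0.43046.
Under exogeneity, PAF = [P(Y=1) − p₀] / P(Y=1).
PAF = (0.43046 − 0.258) / 0.43046 ≈ 0.4006

PAF ≈ 0.401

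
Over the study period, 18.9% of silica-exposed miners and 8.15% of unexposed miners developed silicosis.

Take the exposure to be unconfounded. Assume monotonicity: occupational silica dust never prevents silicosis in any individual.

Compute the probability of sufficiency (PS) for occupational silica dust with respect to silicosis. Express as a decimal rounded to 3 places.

p₁ = 0.189, p₀ = 0.0815.
Under exogeneity and monotonicity, PS = (p₁ − p₀) / (1 − p₀).
PS = (0.189 − 0.0815) / (1 − 0.0815) = 0.1075 / 0.9185 ≈ 0.1170

PS ≈ 0.117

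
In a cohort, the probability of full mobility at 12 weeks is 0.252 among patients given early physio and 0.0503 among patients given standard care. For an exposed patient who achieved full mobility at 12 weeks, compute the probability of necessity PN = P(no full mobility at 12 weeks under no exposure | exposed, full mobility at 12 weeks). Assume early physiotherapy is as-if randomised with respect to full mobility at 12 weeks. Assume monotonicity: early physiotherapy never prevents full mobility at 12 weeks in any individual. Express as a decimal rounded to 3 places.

PN ≈ 0.800

Let p₁ = 0.252, p₀ = 0.0503.
Under exogeneity and monotonicity, PN = (p₁ − p₀) / p₁.
PN = (0.252 − 0.0503) / 0.252 = 0.2017 / 0.252 ≈ 0.8004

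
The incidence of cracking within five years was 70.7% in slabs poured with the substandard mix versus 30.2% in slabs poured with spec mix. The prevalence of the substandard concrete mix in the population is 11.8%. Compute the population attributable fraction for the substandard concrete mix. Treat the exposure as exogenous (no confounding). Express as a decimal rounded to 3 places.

p₁ = 0.707, p₀ = 0.302.
Overall risk P(Y=1) = π·p₁ + (1−π)·p₀ = 0.118×0.707 + 0.882×0.302 = 0.34979.
Under exogeneity, PAF = [P(Y=1) − p₀] / P(Y=1).
PAF = (0.34979 − 0.302) / 0.34979 ≈ 0.1366

PAF ≈ 0.137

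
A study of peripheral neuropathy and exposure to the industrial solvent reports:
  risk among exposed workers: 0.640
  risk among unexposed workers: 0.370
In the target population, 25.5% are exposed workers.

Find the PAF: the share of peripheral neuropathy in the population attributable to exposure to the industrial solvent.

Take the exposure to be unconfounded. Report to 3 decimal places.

PAF ≈ 0.157

Let p₁ = 0.64, p₀ = 0.37.
Overall risk P(Y=1) = π·p₁ + (1−π)·p₀ = 0.255×0.64 + 0.745×0.37 = 0.43885.
Under exogeneity, PAF = [P(Y=1) − p₀] / P(Y=1).
PAF = (0.43885 − 0.37) / 0.43885 ≈ 0.1569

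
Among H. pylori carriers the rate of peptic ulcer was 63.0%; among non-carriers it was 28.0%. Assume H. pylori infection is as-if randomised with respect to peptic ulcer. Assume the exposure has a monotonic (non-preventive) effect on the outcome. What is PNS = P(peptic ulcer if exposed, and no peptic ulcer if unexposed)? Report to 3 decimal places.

PNS ≈ 0.350

p₁ = 0.63, p₀ = 0.28.
Under exogeneity and monotonicity, PNS = p₁ − p₀.
PNS = 0.63 − 0.28 = 0.35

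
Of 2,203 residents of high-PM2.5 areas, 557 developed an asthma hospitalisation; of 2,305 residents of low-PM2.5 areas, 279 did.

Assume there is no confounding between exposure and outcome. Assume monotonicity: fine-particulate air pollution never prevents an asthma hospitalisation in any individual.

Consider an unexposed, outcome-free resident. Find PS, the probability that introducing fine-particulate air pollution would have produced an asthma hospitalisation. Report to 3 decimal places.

PS ≈ 0.150

p₁ = P(outcome | exposed) = 557/2203 = 0.25284
p₀ = P(outcome | unexposed) = 279/2305 = 0.12104
Under exogeneity and monotonicity, PS = (p₁ − p₀) / (1 − p₀).
PS = (0.25284 − 0.12104) / (1 − 0.12104) = 0.1318 / 0.87896 ≈ 0.1499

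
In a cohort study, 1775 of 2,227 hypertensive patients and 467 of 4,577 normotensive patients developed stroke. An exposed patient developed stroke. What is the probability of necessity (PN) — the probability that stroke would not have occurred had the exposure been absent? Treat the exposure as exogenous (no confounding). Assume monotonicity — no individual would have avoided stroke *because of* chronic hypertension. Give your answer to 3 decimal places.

PN ≈ 0.872

p₁ = P(outcome | exposed) = 1775/2227 = 0.79704
p₀ = P(outcome | unexposed) = 467/4577 = 0.10203
Under exogeneity and monotonicity, PN = (p₁ − p₀) / p₁.
PN = (0.79704 − 0.10203) / 0.79704 = 0.695 / 0.79704 ≈ 0.8720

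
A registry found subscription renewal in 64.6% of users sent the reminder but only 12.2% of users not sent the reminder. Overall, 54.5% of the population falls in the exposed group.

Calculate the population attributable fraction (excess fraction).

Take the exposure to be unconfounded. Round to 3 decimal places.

PAF ≈ 0.701

p₁ = 0.646, p₀ = 0.122.
Overall risk P(Y=1) = π·p₁ + (1−π)·p₀ = 0.545×0.646 + 0.455×0.122 = 0.40758.
Under exogeneity, PAF = [P(Y=1) − p₀] / P(Y=1).
PAF = (0.40758 − 0.122) / 0.40758 ≈ 0.7007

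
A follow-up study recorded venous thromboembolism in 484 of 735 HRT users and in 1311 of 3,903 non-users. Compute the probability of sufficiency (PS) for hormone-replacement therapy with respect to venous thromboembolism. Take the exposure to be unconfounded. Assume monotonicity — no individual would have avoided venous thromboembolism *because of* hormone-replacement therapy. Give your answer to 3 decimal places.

PS ≈ 0.486

p₁ = P(outcome | exposed) = 484/735 = 0.6585
p₀ = P(outcome | unexposed) = 1311/3903 = 0.3359
Under exogeneity and monotonicity, PS = (p₁ − p₀) / (1 − p₀).
PS = (0.6585 − 0.3359) / (1 − 0.3359) = 0.32261 / 0.6641 ≈ 0.4858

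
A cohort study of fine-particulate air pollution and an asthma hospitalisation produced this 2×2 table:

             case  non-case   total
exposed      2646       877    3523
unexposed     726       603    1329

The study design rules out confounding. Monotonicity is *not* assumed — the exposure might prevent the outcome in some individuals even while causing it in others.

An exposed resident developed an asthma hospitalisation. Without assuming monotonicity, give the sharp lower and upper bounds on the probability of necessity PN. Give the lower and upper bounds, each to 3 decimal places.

p₁ = P(outcome | exposed) = 2646/3523 = 0.75106
p₀ = P(outcome | unexposed) = 726/1329 = 0.54628
Under exogeneity alone the bounds on PN are max{0,(p₁−p₀)/p₁} ≤ PN ≤ min{1,(1−p₀)/p₁}.
  lower = (p₁ − p₀)/p₁ = 0.20479 / 0.75106 ≈ 0.2727
  upper = min{1, (1 − p₀)/p₁} = 0.45372 / 0.75106 ≈ 0.6041

0.273 ≤ PN ≤ 0.604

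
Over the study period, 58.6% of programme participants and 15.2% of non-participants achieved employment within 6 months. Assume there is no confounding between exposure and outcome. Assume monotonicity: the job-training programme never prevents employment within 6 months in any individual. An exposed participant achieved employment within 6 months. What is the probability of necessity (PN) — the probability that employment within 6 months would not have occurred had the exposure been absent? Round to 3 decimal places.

PN ≈ 0.741

p₁ = 0.586, p₀ = 0.152.
Under exogeneity and monotonicity, PN = (p₁ − p₀) / p₁.
PN = (0.586 − 0.152) / 0.586 = 0.434 / 0.586 ≈ 0.7406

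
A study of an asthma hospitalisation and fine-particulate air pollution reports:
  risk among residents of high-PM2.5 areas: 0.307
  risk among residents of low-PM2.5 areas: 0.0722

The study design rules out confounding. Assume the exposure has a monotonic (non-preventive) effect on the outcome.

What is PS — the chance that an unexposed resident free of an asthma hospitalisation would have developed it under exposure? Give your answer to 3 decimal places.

Let p₁ = 0.307, p₀ = 0.0722.
Under exogeneity and monotonicity, PS = (p₁ − p₀) / (1 − p₀).
PS = (0.307 − 0.0722) / (1 − 0.0722) = 0.2348 / 0.9278 ≈ 0.2531

PS ≈ 0.253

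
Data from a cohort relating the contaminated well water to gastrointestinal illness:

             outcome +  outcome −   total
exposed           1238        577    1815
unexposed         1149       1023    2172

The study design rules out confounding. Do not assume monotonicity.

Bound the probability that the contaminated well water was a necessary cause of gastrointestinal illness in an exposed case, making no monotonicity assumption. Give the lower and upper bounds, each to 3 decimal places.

p₁ = P(outcome | exposed) = 1238/1815 = 0.68209
p₀ = P(outcome | unexposed) = 1149/2172 = 0.52901
Under exogeneity alone the bounds on PN are max{0,(p₁−p₀)/p₁} ≤ PN ≤ min{1,(1−p₀)/p₁}.
  lower = (p₁ − p₀)/p₁ = 0.15309 / 0.68209 ≈ 0.2244
  upper = min{1, (1 − p₀)/p₁} = 0.47099 / 0.68209 ≈ 0.6905

0.224 ≤ PN ≤ 0.691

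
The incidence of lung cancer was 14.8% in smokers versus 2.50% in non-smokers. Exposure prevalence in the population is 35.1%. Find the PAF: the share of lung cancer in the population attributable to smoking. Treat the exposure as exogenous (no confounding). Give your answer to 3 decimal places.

PAF ≈ 0.633

p₁ = 0.148, p₀ = 0.025.
Overall risk P(Y=1) = π·p₁ + (1−π)·p₀ = 0.351×0.148 + 0.649×0.025 = 0.068173.
Under exogeneity, PAF = [P(Y=1) − p₀] / P(Y=1).
PAF = (0.068173 − 0.025) / 0.068173 ≈ 0.6333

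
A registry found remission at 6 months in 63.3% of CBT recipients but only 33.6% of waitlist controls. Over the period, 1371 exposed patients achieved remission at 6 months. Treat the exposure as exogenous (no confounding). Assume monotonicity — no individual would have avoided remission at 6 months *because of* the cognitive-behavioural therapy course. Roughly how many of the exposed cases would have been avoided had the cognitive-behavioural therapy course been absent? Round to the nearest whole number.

p₁ = 0.633, p₀ = 0.336.
PN = (p₁ − p₀)/p₁ = (0.633 − 0.336) / 0.633 ≈ 0.46919.
Attributable cases ≈ PN × (exposed cases) = 0.46919 × 1371 ≈ 643.27.

about 643 cases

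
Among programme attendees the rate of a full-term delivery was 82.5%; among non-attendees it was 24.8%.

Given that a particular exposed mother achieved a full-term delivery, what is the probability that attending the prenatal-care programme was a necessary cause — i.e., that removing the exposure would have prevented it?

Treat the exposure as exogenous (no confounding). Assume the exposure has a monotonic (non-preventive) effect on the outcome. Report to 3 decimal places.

p₁ = 0.825, p₀ = 0.248.
Under exogeneity and monotonicity, PN = (p₁ − p₀) / p₁.
PN = (0.825 − 0.248) / 0.825 = 0.577 / 0.825 ≈ 0.6994

PN ≈ 0.699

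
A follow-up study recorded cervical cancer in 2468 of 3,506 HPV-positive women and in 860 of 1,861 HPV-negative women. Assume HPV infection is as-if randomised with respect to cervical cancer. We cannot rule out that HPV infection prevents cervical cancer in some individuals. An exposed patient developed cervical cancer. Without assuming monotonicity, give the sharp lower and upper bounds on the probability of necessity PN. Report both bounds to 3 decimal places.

0.344 ≤ PN ≤ 0.764

p₁ = P(outcome | exposed) = 2468/3506 = 0.70394
p₀ = P(outcome | unexposed) = 860/1861 = 0.46212
Under exogeneity alone the bounds on PN are max{0,(p₁−p₀)/p₁} ≤ PN ≤ min{1,(1−p₀)/p₁}.
  lower = (p₁ − p₀)/p₁ = 0.24182 / 0.70394 ≈ 0.3435
  upper = min{1, (1 − p₀)/p₁} = 0.53788 / 0.70394 ≈ 0.7641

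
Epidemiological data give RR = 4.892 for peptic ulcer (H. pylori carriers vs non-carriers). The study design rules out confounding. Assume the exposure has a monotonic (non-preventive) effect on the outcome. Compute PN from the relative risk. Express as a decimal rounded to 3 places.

PN ≈ 0.796

Under exogeneity and monotonicity, PN = (RR − 1) / RR = 1 − 1/RR.
PN = (4.892 − 1) / 4.892 = 3.892 / 4.892 ≈ 0.7956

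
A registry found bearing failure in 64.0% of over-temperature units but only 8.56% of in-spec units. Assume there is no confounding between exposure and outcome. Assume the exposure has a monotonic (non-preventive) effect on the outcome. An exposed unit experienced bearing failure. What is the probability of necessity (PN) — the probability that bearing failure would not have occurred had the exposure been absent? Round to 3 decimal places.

p₁ = 0.64, p₀ = 0.0856.
Under exogeneity and monotonicity, PN = (p₁ − p₀) / p₁.
PN = (0.64 − 0.0856) / 0.64 = 0.5544 / 0.64 ≈ 0.8662

PN ≈ 0.866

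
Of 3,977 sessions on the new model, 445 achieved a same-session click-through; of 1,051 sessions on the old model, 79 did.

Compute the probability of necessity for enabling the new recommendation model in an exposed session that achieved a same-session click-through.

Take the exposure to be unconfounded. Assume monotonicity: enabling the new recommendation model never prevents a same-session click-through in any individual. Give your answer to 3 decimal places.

p₁ = P(outcome | exposed) = 445/3977 = 0.11189
p₀ = P(outcome | unexposed) = 79/1051 = 0.075167
Under exogeneity and monotonicity, PN = (p₁ − p₀) / p₁.
PN = (0.11189 − 0.075167) / 0.11189 = 0.036727 / 0.11189 ≈ 0.3282

PN ≈ 0.328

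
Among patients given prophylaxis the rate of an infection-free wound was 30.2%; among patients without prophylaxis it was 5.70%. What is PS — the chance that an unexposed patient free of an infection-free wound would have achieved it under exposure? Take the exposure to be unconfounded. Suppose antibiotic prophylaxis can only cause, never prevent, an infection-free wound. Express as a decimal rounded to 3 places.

p₁ = 0.302, p₀ = 0.057.
Under exogeneity and monotonicity, PS = (p₁ − p₀) / (1 − p₀).
PS = (0.302 − 0.057) / (1 − 0.057) = 0.245 / 0.943 ≈ 0.2598

PS ≈ 0.260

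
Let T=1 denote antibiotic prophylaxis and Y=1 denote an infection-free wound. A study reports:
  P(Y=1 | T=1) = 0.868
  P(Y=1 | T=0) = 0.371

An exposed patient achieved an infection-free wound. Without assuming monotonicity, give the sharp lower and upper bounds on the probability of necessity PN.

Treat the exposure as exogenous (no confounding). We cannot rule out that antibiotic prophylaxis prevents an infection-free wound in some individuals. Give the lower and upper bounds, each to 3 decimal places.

Let p₁ = 0.868, p₀ = 0.371.
Under exogeneity alone the bounds on PN are max{0,(p₁−p₀)/p₁} ≤ PN ≤ min{1,(1−p₀)/p₁}.
  lower = (p₁ − p₀)/p₁ = 0.497 / 0.868 ≈ 0.5726
  upper = min{1, (1 − p₀)/p₁} = 0.629 / 0.868 ≈ 0.7247

0.573 ≤ PN ≤ 0.725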